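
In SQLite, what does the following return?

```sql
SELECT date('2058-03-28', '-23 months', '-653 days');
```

Adding -23 months to 2058-03-28 gives 2056-04-28.
Applying '-653 days' to 2056-04-28: counting 653 days back gives 2054-07-15.

2054-07-15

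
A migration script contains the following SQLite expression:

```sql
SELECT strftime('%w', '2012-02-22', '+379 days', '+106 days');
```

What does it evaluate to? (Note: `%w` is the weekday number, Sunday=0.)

5

First apply '+379 days', '+106 days': 2012-02-22 → 2013-06-21.
2013-06-21 is a Friday; with Sunday=0 that is 5.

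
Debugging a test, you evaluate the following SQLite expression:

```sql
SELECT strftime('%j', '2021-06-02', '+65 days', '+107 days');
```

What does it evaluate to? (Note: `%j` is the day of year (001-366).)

First apply '+65 days', '+107 days': 2021-06-02 → 2021-11-21.
Day-of-year for 2021-11-21: days since 2021-01-01 inclusive = 325, zero-padded to 325.

325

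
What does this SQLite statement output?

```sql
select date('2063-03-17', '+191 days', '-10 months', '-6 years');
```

2056-11-24

Applying '+191 days' to 2063-03-17: counting 191 days forward gives 2063-09-24.
Adding -10 months to 2063-09-24 gives 2062-11-24.
Adding -6 years to 2062-11-24 gives 2056-11-24.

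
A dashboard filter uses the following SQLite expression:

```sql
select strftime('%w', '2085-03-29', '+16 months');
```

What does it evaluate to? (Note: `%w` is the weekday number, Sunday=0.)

1

First apply '+16 months': 2085-03-29 → 2086-07-29.
2086-07-29 is a Monday; with Sunday=0 that is 1.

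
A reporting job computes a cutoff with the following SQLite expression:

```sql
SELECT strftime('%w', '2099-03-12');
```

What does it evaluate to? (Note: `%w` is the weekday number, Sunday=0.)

4

2099-03-12 is a Thursday; with Sunday=0 that is 4.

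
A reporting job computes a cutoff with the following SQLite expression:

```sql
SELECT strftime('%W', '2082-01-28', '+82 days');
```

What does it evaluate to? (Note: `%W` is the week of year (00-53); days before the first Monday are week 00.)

First apply '+82 days': 2082-01-28 → 2082-04-20.
2082-04-20 is a Monday. SQLite's %W counts Mondays since the year started; the result is 16.

16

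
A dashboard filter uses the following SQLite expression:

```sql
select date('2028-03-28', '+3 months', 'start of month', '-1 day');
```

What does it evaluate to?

Adding +3 months to 2028-03-28 gives 2028-06-28.
`start of month` rewinds 2028-06-28 to 2028-06-01.
Going back 1 day from 2028-06-01 reaches 2028-05-31 (last day of May, 31 days).

2028-05-31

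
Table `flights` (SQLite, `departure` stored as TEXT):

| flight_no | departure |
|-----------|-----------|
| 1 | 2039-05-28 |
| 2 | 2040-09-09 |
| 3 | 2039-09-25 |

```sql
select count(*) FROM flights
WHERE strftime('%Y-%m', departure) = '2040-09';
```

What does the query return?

Rows with year-month 2040-09: 2040-09-09 → 1.

1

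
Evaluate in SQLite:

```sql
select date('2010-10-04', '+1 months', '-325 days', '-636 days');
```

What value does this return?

2008-03-18

Adding +1 month to 2010-10-04 gives 2010-11-04.
Applying '-325 days' to 2010-11-04: counting 325 days back gives 2009-12-14.
Applying '-636 days' to 2009-12-14: counting 636 days back gives 2008-03-18.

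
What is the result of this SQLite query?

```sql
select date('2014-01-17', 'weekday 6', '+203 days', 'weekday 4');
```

`weekday 6` advances to the next Saturday; 2014-01-17 is a Friday, so it moves forward to 2014-01-18.
Applying '+203 days' to 2014-01-18: counting 203 days forward gives 2014-08-09.
`weekday 4` advances to the next Thursday; 2014-08-09 is a Saturday, so it moves forward to 2014-08-14.

2014-08-14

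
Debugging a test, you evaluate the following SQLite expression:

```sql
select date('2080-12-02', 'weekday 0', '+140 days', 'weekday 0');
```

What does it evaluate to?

2081-04-27

`weekday 0` advances to the next Sunday; 2080-12-02 is a Monday, so it moves forward to 2080-12-08.
Applying '+140 days' to 2080-12-08: counting 140 days forward gives 2081-04-27.
`weekday 0` advances to the next Sunday; 2081-04-27 is already a Sunday, so it stays at 2081-04-27.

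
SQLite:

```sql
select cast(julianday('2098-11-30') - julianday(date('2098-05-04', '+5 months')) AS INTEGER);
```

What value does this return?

57

Adding +5 months to 2098-05-04 gives 2098-10-04.
27 days remain in October 2098 after the 4th (31 − 4).
Then 30 days into November 2098.
Total: 27 + 30 = 57.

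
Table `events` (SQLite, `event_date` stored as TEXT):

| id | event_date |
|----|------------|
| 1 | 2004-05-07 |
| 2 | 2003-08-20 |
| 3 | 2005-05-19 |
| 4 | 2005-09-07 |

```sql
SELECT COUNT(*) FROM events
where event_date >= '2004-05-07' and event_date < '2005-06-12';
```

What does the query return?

Rows in [2004-05-07, 2005-06-12): 2004-05-07, 2005-05-19 → 2 rows.

2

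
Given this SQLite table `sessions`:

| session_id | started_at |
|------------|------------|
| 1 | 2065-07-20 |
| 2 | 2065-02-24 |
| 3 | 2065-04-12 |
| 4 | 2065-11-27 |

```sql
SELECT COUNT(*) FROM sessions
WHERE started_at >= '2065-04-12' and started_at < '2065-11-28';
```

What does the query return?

3

Rows in [2065-04-12, 2065-11-28): 2065-07-20, 2065-04-12, 2065-11-27 → 3 rows.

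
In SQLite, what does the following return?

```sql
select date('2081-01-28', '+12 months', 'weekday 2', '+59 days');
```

Adding +12 months to 2081-01-28 gives 2082-01-28.
`weekday 2` advances to the next Tuesday; 2082-01-28 is a Wednesday, so it moves forward to 2082-02-03.
Applying '+59 days' to 2082-02-03: counting 59 days forward gives 2082-04-03.

2082-04-03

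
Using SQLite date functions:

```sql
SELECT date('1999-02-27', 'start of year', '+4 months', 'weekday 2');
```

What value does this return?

1999-05-04

`start of year` rewinds 1999-02-27 to 1999-01-01.
Adding +4 months to 1999-01-01 gives 1999-05-01.
`weekday 2` advances to the next Tuesday; 1999-05-01 is a Saturday, so it moves forward to 1999-05-04.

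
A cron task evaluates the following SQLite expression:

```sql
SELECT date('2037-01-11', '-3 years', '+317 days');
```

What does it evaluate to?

Adding -3 years to 2037-01-11 gives 2034-01-11.
Applying '+317 days' to 2034-01-11: counting 317 days forward gives 2034-11-24.

2034-11-24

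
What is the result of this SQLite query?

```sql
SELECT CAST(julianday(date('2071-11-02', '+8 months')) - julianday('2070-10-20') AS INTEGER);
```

Adding +8 months to 2071-11-02 gives 2072-07-02.
11 days remain in October 2070 after the 20th (31 − 20).
Full months from November 2070 through June 2072 contribute their day counts.
Then 2 days into July 2072.
Total: 11 + 30 + 31 + 31 + 28 + 31 + 30 + 31 + 30 + 31 + 31 + 30 + 31 + 30 + 31 + 31 + 29 + 31 + 30 + 31 + 30 + 2 = 621.

621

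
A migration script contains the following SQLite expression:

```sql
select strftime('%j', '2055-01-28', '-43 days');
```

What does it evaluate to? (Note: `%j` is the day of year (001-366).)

350

First apply '-43 days': 2055-01-28 → 2054-12-16.
Day-of-year for 2054-12-16: days since 2054-01-01 inclusive = 350, zero-padded to 350.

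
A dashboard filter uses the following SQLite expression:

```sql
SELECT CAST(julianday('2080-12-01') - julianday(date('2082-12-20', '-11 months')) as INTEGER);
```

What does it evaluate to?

Adding -11 months to 2082-12-20 gives 2082-01-20.
30 days remain in December 2080 after the 1st (31 − 1).
Full months from January 2081 through December 2081 contribute their day counts.
Then 20 days into January 2082.
Total: 30 + 31 + 28 + 31 + 30 + 31 + 30 + 31 + 31 + 30 + 31 + 30 + 31 + 20 = 415.
The subtraction is earlier − later, so the result is −415 → -415.

-415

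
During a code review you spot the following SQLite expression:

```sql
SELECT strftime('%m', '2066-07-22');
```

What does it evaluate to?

07

`%m` extracts the 2-digit month (01-12): 07.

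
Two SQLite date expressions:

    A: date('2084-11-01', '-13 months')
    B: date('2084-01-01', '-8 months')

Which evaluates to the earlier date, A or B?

B

A = 2083-10-01.
B = 2083-05-01.
B is earlier.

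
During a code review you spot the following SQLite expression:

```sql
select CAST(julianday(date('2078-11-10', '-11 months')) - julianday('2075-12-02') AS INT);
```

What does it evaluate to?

Adding -11 months to 2078-11-10 gives 2077-12-10.
29 days remain in December 2075 after the 2nd (31 − 2).
Full months from January 2076 through November 2077 contribute their day counts.
Then 10 days into December 2077.
Total: 29 + 31 + 29 + 31 + 30 + 31 + 30 + 31 + 31 + 30 + 31 + 30 + 31 + 31 + 28 + 31 + 30 + 31 + 30 + 31 + 31 + 30 + 31 + 30 + 10 = 739.

739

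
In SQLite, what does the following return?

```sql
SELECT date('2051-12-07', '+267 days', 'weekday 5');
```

Applying '+267 days' to 2051-12-07: counting 267 days forward gives 2052-08-30.
`weekday 5` advances to the next Friday; 2052-08-30 is already a Friday, so it stays at 2052-08-30.

2052-08-30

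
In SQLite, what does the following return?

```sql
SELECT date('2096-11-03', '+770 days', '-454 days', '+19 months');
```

Applying '+770 days' to 2096-11-03: counting 770 days forward gives 2098-12-13.
Applying '-454 days' to 2098-12-13: counting 454 days back gives 2097-09-15.
Adding +19 months to 2097-09-15 gives 2099-04-15.

2099-04-15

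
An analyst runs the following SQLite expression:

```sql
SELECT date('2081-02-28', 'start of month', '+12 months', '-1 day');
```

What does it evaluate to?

`start of month` rewinds 2081-02-28 to 2081-02-01.
Adding +12 months to 2081-02-01 gives 2082-02-01.
Going back 1 day from 2082-02-01 reaches 2082-01-31 (last day of January, 31 days).

2082-01-31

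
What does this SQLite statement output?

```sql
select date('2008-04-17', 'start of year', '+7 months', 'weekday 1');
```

2008-08-04

`start of year` rewinds 2008-04-17 to 2008-01-01.
Adding +7 months to 2008-01-01 gives 2008-08-01.
`weekday 1` advances to the next Monday; 2008-08-01 is a Friday, so it moves forward to 2008-08-04.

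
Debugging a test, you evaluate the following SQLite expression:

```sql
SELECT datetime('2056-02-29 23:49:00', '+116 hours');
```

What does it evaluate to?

2056-03-05 19:49:00

+116 hours from 2056-02-29 23:49:00 is 2056-03-05 19:49:00 (crosses midnight).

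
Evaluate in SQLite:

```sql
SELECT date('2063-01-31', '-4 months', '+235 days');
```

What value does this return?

Adding -4 months to 2063-01-31 targets 2062-09-31. September 2062 has only 30 days, so SQLite normalizes the 1-day overflow forward to 2062-10-01.
Applying '+235 days' to 2062-10-01: counting 235 days forward gives 2063-05-24.

2063-05-24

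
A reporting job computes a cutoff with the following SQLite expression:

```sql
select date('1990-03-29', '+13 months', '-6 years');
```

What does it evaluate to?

Adding +13 months to 1990-03-29 gives 1991-04-29.
Adding -6 years to 1991-04-29 gives 1985-04-29.

1985-04-29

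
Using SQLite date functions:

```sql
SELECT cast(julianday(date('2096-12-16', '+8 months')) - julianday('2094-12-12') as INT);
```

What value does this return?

Adding +8 months to 2096-12-16 gives 2097-08-16.
19 days remain in December 2094 after the 12th (31 − 12).
Full months from January 2095 through July 2097 contribute their day counts.
Then 16 days into August 2097.
Total: 19 + 31 + 28 + 31 + 30 + 31 + 30 + 31 + 31 + 30 + 31 + 30 + 31 + 31 + 29 + 31 + 30 + 31 + 30 + 31 + 31 + 30 + 31 + 30 + 31 + 31 + 28 + 31 + 30 + 31 + 30 + 31 + 16 = 978.

978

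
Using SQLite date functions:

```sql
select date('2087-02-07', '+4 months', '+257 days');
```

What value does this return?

Adding +4 months to 2087-02-07 gives 2087-06-07.
Applying '+257 days' to 2087-06-07: counting 257 days forward gives 2088-02-19.

2088-02-19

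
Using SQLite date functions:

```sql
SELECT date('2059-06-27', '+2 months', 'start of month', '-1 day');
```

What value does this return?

Adding +2 months to 2059-06-27 gives 2059-08-27.
`start of month` rewinds 2059-08-27 to 2059-08-01.
Going back 1 day from 2059-08-01 reaches 2059-07-31 (last day of July, 31 days).

2059-07-31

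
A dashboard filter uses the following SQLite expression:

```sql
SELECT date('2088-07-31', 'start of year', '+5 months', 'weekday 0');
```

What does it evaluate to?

2088-06-06

`start of year` rewinds 2088-07-31 to 2088-01-01.
Adding +5 months to 2088-01-01 gives 2088-06-01.
`weekday 0` advances to the next Sunday; 2088-06-01 is a Tuesday, so it moves forward to 2088-06-06.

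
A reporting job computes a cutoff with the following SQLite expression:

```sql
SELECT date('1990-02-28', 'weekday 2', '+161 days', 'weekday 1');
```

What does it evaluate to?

`weekday 2` advances to the next Tuesday; 1990-02-28 is a Wednesday, so it moves forward to 1990-03-06.
Applying '+161 days' to 1990-03-06: counting 161 days forward gives 1990-08-14.
`weekday 1` advances to the next Monday; 1990-08-14 is a Tuesday, so it moves forward to 1990-08-20.

1990-08-20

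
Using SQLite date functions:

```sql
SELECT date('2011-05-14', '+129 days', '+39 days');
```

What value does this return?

2011-10-29

Applying '+129 days' to 2011-05-14: counting 129 days forward gives 2011-09-20.
September 2011 has 30 days; 10 remain after the 20th, so 11 days reach 2011-10-01.
Advancing 28 more days within October lands on 2011-10-29.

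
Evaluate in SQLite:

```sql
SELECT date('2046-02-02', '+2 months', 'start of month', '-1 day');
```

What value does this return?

2046-03-31

Adding +2 months to 2046-02-02 gives 2046-04-02.
`start of month` rewinds 2046-04-02 to 2046-04-01.
Going back 1 day from 2046-04-01 reaches 2046-03-31 (last day of March, 31 days).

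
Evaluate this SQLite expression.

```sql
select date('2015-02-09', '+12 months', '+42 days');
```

Adding +12 months to 2015-02-09 gives 2016-02-09.
Applying '+42 days' to 2016-02-09: counting 42 days forward gives 2016-03-22.

2016-03-22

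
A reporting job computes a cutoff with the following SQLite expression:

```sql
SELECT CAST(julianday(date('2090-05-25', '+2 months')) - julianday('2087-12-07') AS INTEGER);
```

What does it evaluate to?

961

Adding +2 months to 2090-05-25 gives 2090-07-25.
24 days remain in December 2087 after the 7th (31 − 7).
Full months from January 2088 through June 2090 contribute their day counts.
Then 25 days into July 2090.
Total: 24 + 31 + 29 + 31 + 30 + 31 + 30 + 31 + 31 + 30 + 31 + 30 + 31 + 31 + 28 + 31 + 30 + 31 + 30 + 31 + 31 + 30 + 31 + 30 + 31 + 31 + 28 + 31 + 30 + 31 + 30 + 25 = 961.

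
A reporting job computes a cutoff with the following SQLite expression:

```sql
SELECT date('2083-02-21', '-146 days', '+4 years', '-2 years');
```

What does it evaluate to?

Applying '-146 days' to 2083-02-21: counting 146 days back gives 2082-09-28.
Adding +4 years to 2082-09-28 gives 2086-09-28.
Adding -2 years to 2086-09-28 gives 2084-09-28.

2084-09-28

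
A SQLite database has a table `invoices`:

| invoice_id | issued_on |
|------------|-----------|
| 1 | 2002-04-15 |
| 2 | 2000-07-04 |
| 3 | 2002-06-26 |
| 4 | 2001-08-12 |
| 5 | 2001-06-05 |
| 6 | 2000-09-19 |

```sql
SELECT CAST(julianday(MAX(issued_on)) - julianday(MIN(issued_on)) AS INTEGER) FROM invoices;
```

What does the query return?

MIN = 2000-07-04, MAX = 2002-06-26.
27 days remain in July 2000 after the 4th (31 − 4).
Full months from August 2000 through May 2002 contribute their day counts.
Then 26 days into June 2002.
Total: 27 + 31 + 30 + 31 + 30 + 31 + 31 + 28 + 31 + 30 + 31 + 30 + 31 + 31 + 30 + 31 + 30 + 31 + 31 + 28 + 31 + 30 + 31 + 26 = 722.

722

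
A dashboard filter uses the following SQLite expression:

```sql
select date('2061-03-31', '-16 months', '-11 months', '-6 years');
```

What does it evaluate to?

Adding -16 months to 2061-03-31 targets 2059-11-31. November 2059 has only 30 days, so SQLite normalizes the 1-day overflow forward to 2059-12-01.
Adding -11 months to 2059-12-01 gives 2059-01-01.
Adding -6 years to 2059-01-01 gives 2053-01-01.

2053-01-01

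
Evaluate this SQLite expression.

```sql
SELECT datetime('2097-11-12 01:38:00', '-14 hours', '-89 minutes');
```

2097-11-11 10:09:00

-14 hours from 2097-11-12 01:38:00 is 2097-11-11 11:38:00 (crosses midnight).
89 minutes = 1h 29m; -89 minutes from 2097-11-11 11:38:00 is 2097-11-11 10:09:00.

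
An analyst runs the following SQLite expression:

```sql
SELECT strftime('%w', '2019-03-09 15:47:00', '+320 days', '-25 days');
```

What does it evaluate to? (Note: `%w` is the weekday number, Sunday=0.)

0

First apply '+320 days', '-25 days': 2019-03-09 15:47:00 → 2019-12-29 15:47:00.
2019-12-29 is a Sunday; with Sunday=0 that is 0.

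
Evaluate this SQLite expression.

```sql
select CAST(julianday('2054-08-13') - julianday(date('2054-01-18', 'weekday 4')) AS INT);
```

203

`weekday 4` advances to the next Thursday; 2054-01-18 is a Sunday, so it moves forward to 2054-01-22.
9 days remain in January 2054 after the 22nd (31 − 22).
Full months from February 2054 through July 2054 contribute their day counts.
Then 13 days into August 2054.
Total: 9 + 28 + 31 + 30 + 31 + 30 + 31 + 13 = 203.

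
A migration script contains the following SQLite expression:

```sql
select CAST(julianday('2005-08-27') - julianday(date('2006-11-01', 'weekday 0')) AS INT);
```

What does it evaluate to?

-435

`weekday 0` advances to the next Sunday; 2006-11-01 is a Wednesday, so it moves forward to 2006-11-05.
4 days remain in August 2005 after the 27th (31 − 27).
Full months from September 2005 through October 2006 contribute their day counts.
Then 5 days into November 2006.
Total: 4 + 30 + 31 + 30 + 31 + 31 + 28 + 31 + 30 + 31 + 30 + 31 + 31 + 30 + 31 + 5 = 435.
The subtraction is earlier − later, so the result is −435 → -435.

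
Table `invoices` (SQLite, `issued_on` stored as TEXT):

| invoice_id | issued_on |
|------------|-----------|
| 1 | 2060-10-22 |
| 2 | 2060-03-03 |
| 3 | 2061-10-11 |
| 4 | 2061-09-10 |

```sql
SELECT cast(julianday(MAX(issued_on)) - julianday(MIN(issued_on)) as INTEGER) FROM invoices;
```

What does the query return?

587

MIN = 2060-03-03, MAX = 2061-10-11.
28 days remain in March 2060 after the 3rd (31 − 3).
Full months from April 2060 through September 2061 contribute their day counts.
Then 11 days into October 2061.
Total: 28 + 30 + 31 + 30 + 31 + 31 + 30 + 31 + 30 + 31 + 31 + 28 + 31 + 30 + 31 + 30 + 31 + 31 + 30 + 11 = 587.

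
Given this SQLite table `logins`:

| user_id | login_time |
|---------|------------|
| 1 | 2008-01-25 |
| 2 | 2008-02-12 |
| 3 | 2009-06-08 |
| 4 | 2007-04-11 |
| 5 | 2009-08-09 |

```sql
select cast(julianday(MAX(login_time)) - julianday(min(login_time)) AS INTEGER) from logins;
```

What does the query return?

MIN = 2007-04-11, MAX = 2009-08-09.
19 days remain in April 2007 after the 11th (30 − 11).
Full months from May 2007 through July 2009 contribute their day counts.
Then 9 days into August 2009.
Total: 19 + 31 + 30 + 31 + 31 + 30 + 31 + 30 + 31 + 31 + 29 + 31 + 30 + 31 + 30 + 31 + 31 + 30 + 31 + 30 + 31 + 31 + 28 + 31 + 30 + 31 + 30 + 31 + 9 = 851.

851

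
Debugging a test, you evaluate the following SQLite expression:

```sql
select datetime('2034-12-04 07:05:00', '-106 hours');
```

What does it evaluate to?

2034-11-29 21:05:00

-106 hours from 2034-12-04 07:05:00 is 2034-11-29 21:05:00 (crosses midnight).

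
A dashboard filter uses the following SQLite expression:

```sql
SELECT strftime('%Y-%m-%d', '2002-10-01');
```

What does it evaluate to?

`%Y-%m-%d` extracts the ISO date: 2002-10-01.

2002-10-01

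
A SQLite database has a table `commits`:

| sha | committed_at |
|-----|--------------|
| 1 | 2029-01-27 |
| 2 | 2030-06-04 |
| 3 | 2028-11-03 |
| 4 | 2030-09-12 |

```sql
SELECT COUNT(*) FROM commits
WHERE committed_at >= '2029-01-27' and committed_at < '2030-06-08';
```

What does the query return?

Rows in [2029-01-27, 2030-06-08): 2029-01-27, 2030-06-04 → 2 rows.

2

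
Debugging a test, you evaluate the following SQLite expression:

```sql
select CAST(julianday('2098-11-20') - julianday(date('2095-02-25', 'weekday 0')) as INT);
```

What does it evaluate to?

1362

`weekday 0` advances to the next Sunday; 2095-02-25 is a Friday, so it moves forward to 2095-02-27.
1 day remains in February 2095 after the 27th (28 − 27).
Full months from March 2095 through October 2098 contribute their day counts.
Then 20 days into November 2098.
Total: 1 + 31 + 30 + 31 + 30 + 31 + 31 + 30 + 31 + 30 + 31 + 31 + 29 + 31 + 30 + 31 + 30 + 31 + 31 + 30 + 31 + 30 + 31 + 31 + 28 + 31 + 30 + 31 + 30 + 31 + 31 + 30 + 31 + 30 + 31 + 31 + 28 + 31 + 30 + 31 + 30 + 31 + 31 + 30 + 31 + 20 = 1362.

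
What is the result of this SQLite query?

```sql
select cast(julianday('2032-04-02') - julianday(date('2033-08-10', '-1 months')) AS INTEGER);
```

-464

Adding -1 month to 2033-08-10 gives 2033-07-10.
28 days remain in April 2032 after the 2nd (30 − 2).
Full months from May 2032 through June 2033 contribute their day counts.
Then 10 days into July 2033.
Total: 28 + 31 + 30 + 31 + 31 + 30 + 31 + 30 + 31 + 31 + 28 + 31 + 30 + 31 + 30 + 10 = 464.
The subtraction is earlier − later, so the result is −464 → -464.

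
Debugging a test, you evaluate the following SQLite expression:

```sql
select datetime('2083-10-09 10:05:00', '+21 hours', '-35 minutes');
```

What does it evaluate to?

2083-10-10 06:30:00

+21 hours from 2083-10-09 10:05:00 is 2083-10-10 07:05:00 (crosses midnight).
-35 minutes from 2083-10-10 07:05:00 is 2083-10-10 06:30:00.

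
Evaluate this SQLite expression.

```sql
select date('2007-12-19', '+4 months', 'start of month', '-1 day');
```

Adding +4 months to 2007-12-19 gives 2008-04-19.
`start of month` rewinds 2008-04-19 to 2008-04-01.
Going back 1 day from 2008-04-01 reaches 2008-03-31 (last day of March, 31 days).

2008-03-31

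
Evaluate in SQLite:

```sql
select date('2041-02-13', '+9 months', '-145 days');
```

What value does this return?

2041-06-21

Adding +9 months to 2041-02-13 gives 2041-11-13.
Applying '-145 days' to 2041-11-13: counting 145 days back gives 2041-06-21.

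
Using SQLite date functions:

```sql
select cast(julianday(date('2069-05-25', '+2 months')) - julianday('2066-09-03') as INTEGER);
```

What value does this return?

Adding +2 months to 2069-05-25 gives 2069-07-25.
27 days remain in September 2066 after the 3rd (30 − 3).
Full months from October 2066 through June 2069 contribute their day counts.
Then 25 days into July 2069.
Total: 27 + 31 + 30 + 31 + 31 + 28 + 31 + 30 + 31 + 30 + 31 + 31 + 30 + 31 + 30 + 31 + 31 + 29 + 31 + 30 + 31 + 30 + 31 + 31 + 30 + 31 + 30 + 31 + 31 + 28 + 31 + 30 + 31 + 30 + 25 = 1056.

1056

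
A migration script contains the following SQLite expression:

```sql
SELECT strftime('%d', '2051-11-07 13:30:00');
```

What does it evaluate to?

`%d` extracts the 2-digit day of month: 07.

07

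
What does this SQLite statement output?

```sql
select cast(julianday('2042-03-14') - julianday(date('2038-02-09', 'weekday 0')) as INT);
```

`weekday 0` advances to the next Sunday; 2038-02-09 is a Tuesday, so it moves forward to 2038-02-14.
14 days remain in February 2038 after the 14th (28 − 14).
Full months from March 2038 through February 2042 contribute their day counts.
Then 14 days into March 2042.
Total: 14 + 31 + 30 + 31 + 30 + 31 + 31 + 30 + 31 + 30 + 31 + 31 + 28 + 31 + 30 + 31 + 30 + 31 + 31 + 30 + 31 + 30 + 31 + 31 + 29 + 31 + 30 + 31 + 30 + 31 + 31 + 30 + 31 + 30 + 31 + 31 + 28 + 31 + 30 + 31 + 30 + 31 + 31 + 30 + 31 + 30 + 31 + 31 + 28 + 14 = 1489.

1489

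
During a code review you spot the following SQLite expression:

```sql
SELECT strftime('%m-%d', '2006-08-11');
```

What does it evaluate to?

`%m-%d` extracts the month-day: 08-11.

08-11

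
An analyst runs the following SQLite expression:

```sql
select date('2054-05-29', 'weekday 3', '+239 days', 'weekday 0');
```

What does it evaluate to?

`weekday 3` advances to the next Wednesday; 2054-05-29 is a Friday, so it moves forward to 2054-06-03.
Applying '+239 days' to 2054-06-03: counting 239 days forward gives 2055-01-28.
`weekday 0` advances to the next Sunday; 2055-01-28 is a Thursday, so it moves forward to 2055-01-31.

2055-01-31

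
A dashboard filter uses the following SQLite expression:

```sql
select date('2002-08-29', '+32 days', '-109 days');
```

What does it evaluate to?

2002-06-13

August 2002 has 31 days; 2 remain after the 29th, so 3 days reach 2002-09-01.
Advancing 29 more days within September lands on 2002-09-30.
Applying '-109 days' to 2002-09-30: counting 109 days back gives 2002-06-13.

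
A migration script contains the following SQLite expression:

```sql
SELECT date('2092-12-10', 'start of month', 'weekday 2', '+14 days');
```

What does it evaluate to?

2092-12-16

`start of month` rewinds 2092-12-10 to 2092-12-01.
`weekday 2` advances to the next Tuesday; 2092-12-01 is a Monday, so it moves forward to 2092-12-02.
Advancing 14 more days within December lands on 2092-12-16.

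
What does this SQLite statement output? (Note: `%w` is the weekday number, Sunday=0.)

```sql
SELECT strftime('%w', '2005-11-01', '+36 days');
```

3

First apply '+36 days': 2005-11-01 → 2005-12-07.
2005-12-07 is a Wednesday; with Sunday=0 that is 3.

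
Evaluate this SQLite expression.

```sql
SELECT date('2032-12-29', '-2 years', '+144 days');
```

2031-05-22

Adding -2 years to 2032-12-29 gives 2030-12-29.
Applying '+144 days' to 2030-12-29: counting 144 days forward gives 2031-05-22.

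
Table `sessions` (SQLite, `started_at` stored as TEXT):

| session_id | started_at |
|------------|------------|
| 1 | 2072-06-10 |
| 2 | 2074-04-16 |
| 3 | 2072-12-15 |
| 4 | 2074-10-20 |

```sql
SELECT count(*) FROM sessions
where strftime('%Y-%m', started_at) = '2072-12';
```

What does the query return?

1

Rows with year-month 2072-12: 2072-12-15 → 1.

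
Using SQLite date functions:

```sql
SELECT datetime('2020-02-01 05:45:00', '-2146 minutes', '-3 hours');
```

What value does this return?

2020-01-30 14:59:00

2146 minutes = 35h 46m; -2146 minutes from 2020-02-01 05:45:00 is 2020-01-30 17:59:00 (crosses midnight).
-3 hours from 2020-01-30 17:59:00 is 2020-01-30 14:59:00.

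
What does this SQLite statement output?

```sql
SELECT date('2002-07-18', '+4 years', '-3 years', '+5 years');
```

Adding +4 years to 2002-07-18 gives 2006-07-18.
Adding -3 years to 2006-07-18 gives 2003-07-18.
Adding +5 years to 2003-07-18 gives 2008-07-18.

2008-07-18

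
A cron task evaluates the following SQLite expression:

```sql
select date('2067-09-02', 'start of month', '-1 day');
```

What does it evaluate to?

`start of month` rewinds 2067-09-02 to 2067-09-01.
Going back 1 day from 2067-09-01 reaches 2067-08-31 (last day of August, 31 days).

2067-08-31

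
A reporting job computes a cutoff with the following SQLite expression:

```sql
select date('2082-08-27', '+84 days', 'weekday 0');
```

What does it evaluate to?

2082-11-22

Applying '+84 days' to 2082-08-27: counting 84 days forward gives 2082-11-19.
`weekday 0` advances to the next Sunday; 2082-11-19 is a Thursday, so it moves forward to 2082-11-22.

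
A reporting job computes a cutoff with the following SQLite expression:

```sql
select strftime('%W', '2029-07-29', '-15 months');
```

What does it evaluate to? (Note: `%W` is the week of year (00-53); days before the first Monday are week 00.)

First apply '-15 months': 2029-07-29 → 2028-04-29.
2028-04-29 is a Saturday. SQLite's %W counts Mondays since the year started; the result is 17.

17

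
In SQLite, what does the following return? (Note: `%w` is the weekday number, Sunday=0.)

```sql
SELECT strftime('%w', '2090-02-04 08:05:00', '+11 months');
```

4

First apply '+11 months': 2090-02-04 08:05:00 → 2091-01-04 08:05:00.
2091-01-04 is a Thursday; with Sunday=0 that is 4.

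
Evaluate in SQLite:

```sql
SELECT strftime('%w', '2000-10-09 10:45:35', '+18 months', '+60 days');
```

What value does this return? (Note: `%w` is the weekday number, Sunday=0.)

First apply '+18 months', '+60 days': 2000-10-09 10:45:35 → 2002-06-08 10:45:35.
2002-06-08 is a Saturday; with Sunday=0 that is 6.

6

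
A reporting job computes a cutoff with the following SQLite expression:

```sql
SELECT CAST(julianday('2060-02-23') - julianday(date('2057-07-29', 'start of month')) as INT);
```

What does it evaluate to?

`start of month` rewinds 2057-07-29 to 2057-07-01.
30 days remain in July 2057 after the 1st (31 − 1).
Full months from August 2057 through January 2060 contribute their day counts.
Then 23 days into February 2060.
Total: 30 + 31 + 30 + 31 + 30 + 31 + 31 + 28 + 31 + 30 + 31 + 30 + 31 + 31 + 30 + 31 + 30 + 31 + 31 + 28 + 31 + 30 + 31 + 30 + 31 + 31 + 30 + 31 + 30 + 31 + 31 + 23 = 967.

967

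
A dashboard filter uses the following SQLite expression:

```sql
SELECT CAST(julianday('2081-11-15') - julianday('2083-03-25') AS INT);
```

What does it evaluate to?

-495

15 days remain in November 2081 after the 15th (30 − 15).
Full months from December 2081 through February 2083 contribute their day counts.
Then 25 days into March 2083.
Total: 15 + 31 + 31 + 28 + 31 + 30 + 31 + 30 + 31 + 31 + 30 + 31 + 30 + 31 + 31 + 28 + 25 = 495.
The subtraction is earlier − later, so the result is −495 → -495.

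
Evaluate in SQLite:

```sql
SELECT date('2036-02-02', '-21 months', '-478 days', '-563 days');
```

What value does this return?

Adding -21 months to 2036-02-02 gives 2034-05-02.
Applying '-478 days' to 2034-05-02: counting 478 days back gives 2033-01-09.
Applying '-563 days' to 2033-01-09: counting 563 days back gives 2031-06-26.

2031-06-26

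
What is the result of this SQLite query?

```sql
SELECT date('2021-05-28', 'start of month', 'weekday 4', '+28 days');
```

2021-06-03

`start of month` rewinds 2021-05-28 to 2021-05-01.
`weekday 4` advances to the next Thursday; 2021-05-01 is a Saturday, so it moves forward to 2021-05-06.
May 2021 has 31 days; 25 remain after the 6th, so 26 days reach 2021-06-01.
Advancing 2 more days within June lands on 2021-06-03.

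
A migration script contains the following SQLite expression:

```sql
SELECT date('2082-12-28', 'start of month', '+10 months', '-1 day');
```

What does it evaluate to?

`start of month` rewinds 2082-12-28 to 2082-12-01.
Adding +10 months to 2082-12-01 gives 2083-10-01.
Going back 1 day from 2083-10-01 reaches 2083-09-30 (last day of September, 30 days).

2083-09-30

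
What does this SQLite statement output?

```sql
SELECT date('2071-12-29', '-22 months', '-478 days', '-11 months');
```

Adding -22 months to 2071-12-29 targets 2070-02-29. February 2070 has only 28 days, so SQLite normalizes the 1-day overflow forward to 2070-03-01.
Applying '-478 days' to 2070-03-01: counting 478 days back gives 2068-11-08.
Adding -11 months to 2068-11-08 gives 2067-12-08.

2067-12-08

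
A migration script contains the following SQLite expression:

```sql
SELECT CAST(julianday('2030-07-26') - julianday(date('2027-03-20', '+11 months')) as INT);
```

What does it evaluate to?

Adding +11 months to 2027-03-20 gives 2028-02-20.
9 days remain in February 2028 after the 20th (29 − 20).
Full months from March 2028 through June 2030 contribute their day counts.
Then 26 days into July 2030.
Total: 9 + 31 + 30 + 31 + 30 + 31 + 31 + 30 + 31 + 30 + 31 + 31 + 28 + 31 + 30 + 31 + 30 + 31 + 31 + 30 + 31 + 30 + 31 + 31 + 28 + 31 + 30 + 31 + 30 + 26 = 887.

887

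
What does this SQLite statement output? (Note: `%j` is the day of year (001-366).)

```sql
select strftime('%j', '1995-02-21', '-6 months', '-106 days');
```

127

First apply '-6 months', '-106 days': 1995-02-21 → 1994-05-07.
Day-of-year for 1994-05-07: days since 1994-01-01 inclusive = 127, zero-padded to 127.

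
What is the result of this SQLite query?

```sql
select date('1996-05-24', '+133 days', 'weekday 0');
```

Applying '+133 days' to 1996-05-24: counting 133 days forward gives 1996-10-04.
`weekday 0` advances to the next Sunday; 1996-10-04 is a Friday, so it moves forward to 1996-10-06.

1996-10-06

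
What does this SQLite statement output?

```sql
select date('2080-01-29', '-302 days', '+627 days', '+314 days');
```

2081-10-29

Applying '-302 days' to 2080-01-29: counting 302 days back gives 2079-04-02.
Applying '+627 days' to 2079-04-02: counting 627 days forward gives 2080-12-19.
Applying '+314 days' to 2080-12-19: counting 314 days forward gives 2081-10-29.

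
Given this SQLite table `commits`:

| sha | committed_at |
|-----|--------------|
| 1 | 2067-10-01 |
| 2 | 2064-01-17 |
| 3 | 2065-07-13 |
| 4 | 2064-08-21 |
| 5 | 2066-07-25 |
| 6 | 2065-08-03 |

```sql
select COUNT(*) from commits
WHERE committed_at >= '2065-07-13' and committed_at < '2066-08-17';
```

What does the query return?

Rows in [2065-07-13, 2066-08-17): 2065-07-13, 2066-07-25, 2065-08-03 → 3 rows.

3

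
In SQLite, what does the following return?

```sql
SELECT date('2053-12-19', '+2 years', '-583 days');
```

2054-05-15

Adding +2 years to 2053-12-19 gives 2055-12-19.
Applying '-583 days' to 2055-12-19: counting 583 days back gives 2054-05-15.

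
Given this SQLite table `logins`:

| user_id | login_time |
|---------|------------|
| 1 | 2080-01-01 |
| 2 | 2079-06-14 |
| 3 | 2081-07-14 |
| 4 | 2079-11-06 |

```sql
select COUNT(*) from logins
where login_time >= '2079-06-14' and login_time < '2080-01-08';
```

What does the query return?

3

Rows in [2079-06-14, 2080-01-08): 2080-01-01, 2079-06-14, 2079-11-06 → 3 rows.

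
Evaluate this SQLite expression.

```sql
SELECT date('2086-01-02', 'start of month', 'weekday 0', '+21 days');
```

`start of month` rewinds 2086-01-02 to 2086-01-01.
`weekday 0` advances to the next Sunday; 2086-01-01 is a Tuesday, so it moves forward to 2086-01-06.
Advancing 21 more days within January lands on 2086-01-27.

2086-01-27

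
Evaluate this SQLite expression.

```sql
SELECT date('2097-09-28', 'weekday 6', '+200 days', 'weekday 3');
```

2098-04-16

`weekday 6` advances to the next Saturday; 2097-09-28 is already a Saturday, so it stays at 2097-09-28.
Applying '+200 days' to 2097-09-28: counting 200 days forward gives 2098-04-16.
`weekday 3` advances to the next Wednesday; 2098-04-16 is already a Wednesday, so it stays at 2098-04-16.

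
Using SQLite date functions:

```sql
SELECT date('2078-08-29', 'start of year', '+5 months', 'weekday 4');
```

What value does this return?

2078-06-02

`start of year` rewinds 2078-08-29 to 2078-01-01.
Adding +5 months to 2078-01-01 gives 2078-06-01.
`weekday 4` advances to the next Thursday; 2078-06-01 is a Wednesday, so it moves forward to 2078-06-02.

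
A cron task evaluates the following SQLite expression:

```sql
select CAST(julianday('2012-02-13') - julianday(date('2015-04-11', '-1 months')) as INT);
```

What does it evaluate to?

Adding -1 month to 2015-04-11 gives 2015-03-11.
16 days remain in February 2012 after the 13th (29 − 13).
Full months from March 2012 through February 2015 contribute their day counts.
Then 11 days into March 2015.
Total: 16 + 31 + 30 + 31 + 30 + 31 + 31 + 30 + 31 + 30 + 31 + 31 + 28 + 31 + 30 + 31 + 30 + 31 + 31 + 30 + 31 + 30 + 31 + 31 + 28 + 31 + 30 + 31 + 30 + 31 + 31 + 30 + 31 + 30 + 31 + 31 + 28 + 11 = 1122.
The subtraction is earlier − later, so the result is −1122 → -1122.

-1122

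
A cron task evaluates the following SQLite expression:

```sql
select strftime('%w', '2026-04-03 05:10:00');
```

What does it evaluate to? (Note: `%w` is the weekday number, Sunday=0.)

5

2026-04-03 is a Friday; with Sunday=0 that is 5.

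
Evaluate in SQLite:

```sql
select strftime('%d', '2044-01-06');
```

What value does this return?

`%d` extracts the 2-digit day of month: 06.

06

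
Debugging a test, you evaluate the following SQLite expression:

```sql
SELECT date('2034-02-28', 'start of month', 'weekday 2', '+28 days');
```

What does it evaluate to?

`start of month` rewinds 2034-02-28 to 2034-02-01.
`weekday 2` advances to the next Tuesday; 2034-02-01 is a Wednesday, so it moves forward to 2034-02-07.
February 2034 has 28 days; 21 remain after the 7th, so 22 days reach 2034-03-01.
Advancing 6 more days within March lands on 2034-03-07.

2034-03-07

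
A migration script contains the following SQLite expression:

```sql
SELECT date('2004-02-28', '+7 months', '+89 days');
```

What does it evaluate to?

Adding +7 months to 2004-02-28 gives 2004-09-28.
Applying '+89 days' to 2004-09-28: counting 89 days forward gives 2004-12-26.

2004-12-26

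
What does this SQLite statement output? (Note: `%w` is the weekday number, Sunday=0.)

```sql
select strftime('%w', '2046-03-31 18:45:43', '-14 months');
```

First apply '-14 months': 2046-03-31 18:45:43 → 2045-01-31 18:45:43.
2045-01-31 is a Tuesday; with Sunday=0 that is 2.

2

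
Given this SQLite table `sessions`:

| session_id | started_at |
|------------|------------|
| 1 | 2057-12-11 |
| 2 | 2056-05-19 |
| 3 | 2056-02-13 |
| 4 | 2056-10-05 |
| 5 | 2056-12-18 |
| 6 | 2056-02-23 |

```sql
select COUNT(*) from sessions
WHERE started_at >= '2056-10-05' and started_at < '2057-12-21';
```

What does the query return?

3

Rows in [2056-10-05, 2057-12-21): 2057-12-11, 2056-10-05, 2056-12-18 → 3 rows.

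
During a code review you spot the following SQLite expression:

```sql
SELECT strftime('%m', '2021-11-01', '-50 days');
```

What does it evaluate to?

09

First apply '-50 days': 2021-11-01 → 2021-09-12.
`%m` extracts the 2-digit month (01-12): 09.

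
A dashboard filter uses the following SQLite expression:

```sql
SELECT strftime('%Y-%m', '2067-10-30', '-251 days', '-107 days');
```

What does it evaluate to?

2066-11

First apply '-251 days', '-107 days': 2067-10-30 → 2066-11-06.
`%Y-%m` extracts the year-month: 2066-11.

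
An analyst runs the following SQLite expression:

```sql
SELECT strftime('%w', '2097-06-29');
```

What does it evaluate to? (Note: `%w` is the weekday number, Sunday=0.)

2097-06-29 is a Saturday; with Sunday=0 that is 6.

6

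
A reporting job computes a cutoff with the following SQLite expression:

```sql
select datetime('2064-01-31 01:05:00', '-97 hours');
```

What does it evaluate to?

2064-01-27 00:05:00

-97 hours from 2064-01-31 01:05:00 is 2064-01-27 00:05:00 (crosses midnight).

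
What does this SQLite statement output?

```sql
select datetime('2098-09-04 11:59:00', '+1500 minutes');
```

2098-09-05 12:59:00

1500 minutes = 25h 0m; +1500 minutes from 2098-09-04 11:59:00 is 2098-09-05 12:59:00 (crosses midnight).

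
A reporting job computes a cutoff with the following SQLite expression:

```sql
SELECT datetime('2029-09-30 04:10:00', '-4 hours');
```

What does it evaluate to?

-4 hours from 2029-09-30 04:10:00 is 2029-09-30 00:10:00.

2029-09-30 00:10:00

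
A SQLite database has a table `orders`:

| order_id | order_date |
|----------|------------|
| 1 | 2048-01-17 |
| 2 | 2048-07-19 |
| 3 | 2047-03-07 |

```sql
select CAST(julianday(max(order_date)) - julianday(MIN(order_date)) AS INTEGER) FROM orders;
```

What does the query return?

500

MIN = 2047-03-07, MAX = 2048-07-19.
24 days remain in March 2047 after the 7th (31 − 7).
Full months from April 2047 through June 2048 contribute their day counts.
Then 19 days into July 2048.
Total: 24 + 30 + 31 + 30 + 31 + 31 + 30 + 31 + 30 + 31 + 31 + 29 + 31 + 30 + 31 + 30 + 19 = 500.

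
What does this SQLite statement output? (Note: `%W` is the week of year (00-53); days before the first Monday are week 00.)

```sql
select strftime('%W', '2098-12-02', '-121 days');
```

30

First apply '-121 days': 2098-12-02 → 2098-08-03.
2098-08-03 is a Sunday. SQLite's %W counts Mondays since the year started; the result is 30.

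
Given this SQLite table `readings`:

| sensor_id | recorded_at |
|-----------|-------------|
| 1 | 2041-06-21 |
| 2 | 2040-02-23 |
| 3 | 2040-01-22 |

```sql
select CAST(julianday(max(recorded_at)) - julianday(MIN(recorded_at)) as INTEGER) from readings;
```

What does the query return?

516

MIN = 2040-01-22, MAX = 2041-06-21.
9 days remain in January 2040 after the 22nd (31 − 22).
Full months from February 2040 through May 2041 contribute their day counts.
Then 21 days into June 2041.
Total: 9 + 29 + 31 + 30 + 31 + 30 + 31 + 31 + 30 + 31 + 30 + 31 + 31 + 28 + 31 + 30 + 31 + 21 = 516.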